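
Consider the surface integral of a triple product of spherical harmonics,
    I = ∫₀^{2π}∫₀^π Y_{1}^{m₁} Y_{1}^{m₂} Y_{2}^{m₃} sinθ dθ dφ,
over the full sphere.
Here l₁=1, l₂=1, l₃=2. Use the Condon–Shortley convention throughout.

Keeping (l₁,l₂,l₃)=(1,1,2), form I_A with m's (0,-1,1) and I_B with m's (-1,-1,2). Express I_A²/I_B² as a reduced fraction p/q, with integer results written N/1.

1/2

l's match ⇒ only the (l;m) 3-j factors differ between A and B.
A: triangle coeff Δ(1,1,2) = 1/30; Σ_t [0,0]: t=0:+1/2 = 1/2; (3j)²=1/10 [(1 1 2; 0 -1 1)], sign=-1
B: triangle coeff Δ(1,1,2) = 1/30; Σ_t [0,0]: t=0:+1/4 = 1/4; (3j)²=1/5 [(1 1 2; -1 -1 2)], sign=+1
I_A²/I_B² = (1/10)/(1/5) = 1/2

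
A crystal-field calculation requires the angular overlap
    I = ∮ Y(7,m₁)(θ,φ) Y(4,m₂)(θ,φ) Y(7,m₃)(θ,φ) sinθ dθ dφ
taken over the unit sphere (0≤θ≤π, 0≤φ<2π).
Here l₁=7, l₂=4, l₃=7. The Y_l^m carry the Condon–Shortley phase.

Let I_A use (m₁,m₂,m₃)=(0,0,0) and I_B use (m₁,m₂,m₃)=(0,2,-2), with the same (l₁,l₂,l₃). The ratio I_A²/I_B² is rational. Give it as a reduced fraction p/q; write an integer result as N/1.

Shared (l₁,l₂,l₃)=(7,4,7): N and (l;000)² cancel in I_A²/I_B².
A: Δ = 4!·10!·4!/19! = 1/58198140; Racah Σ t=0..4: t=0:+1/17418240 t=1:−1/622080 t=2:+1/230400 t=3:−1/622080 t=4:+1/17418240 = 1/806400; ⇒ 3j(7 4 7; 0 0 0)² = 2268/230945, sgn -1
B: Δ = 4!·10!·4!/19! = 1/58198140; Racah Σ t=2..4: t=2:+1/1382400 t=3:−1/622080 t=4:+1/2903040 = -47/87091200; ⇒ 3j(7 4 7; 0 2 -2)² = 2209/277134, sgn +1
I_A²/I_B² = (2268/230945)/(2209/277134) = 13608/11045

13608/11045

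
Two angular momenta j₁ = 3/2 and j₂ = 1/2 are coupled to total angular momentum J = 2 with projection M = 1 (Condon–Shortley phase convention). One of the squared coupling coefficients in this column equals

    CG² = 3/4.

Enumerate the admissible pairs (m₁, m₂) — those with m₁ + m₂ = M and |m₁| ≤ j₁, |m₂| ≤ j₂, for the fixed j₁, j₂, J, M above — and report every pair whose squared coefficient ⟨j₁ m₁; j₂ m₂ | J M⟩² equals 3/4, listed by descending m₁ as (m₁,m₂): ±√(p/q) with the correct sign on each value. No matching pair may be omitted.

Admissible pairs with m₁+m₂ = M = 1: (1/2,1/2), (3/2,-1/2)
  (m₁,m₂)=(3/2,-1/2): CG² = 1/4, CG = +√(1/4)
  (m₁,m₂)=(1/2,1/2): CG² = 3/4, CG = +√(3/4)   ← matches the target
Pairs with CG² = 3/4: (1/2,1/2): +√(3/4)

(1/2,1/2): +√(3/4)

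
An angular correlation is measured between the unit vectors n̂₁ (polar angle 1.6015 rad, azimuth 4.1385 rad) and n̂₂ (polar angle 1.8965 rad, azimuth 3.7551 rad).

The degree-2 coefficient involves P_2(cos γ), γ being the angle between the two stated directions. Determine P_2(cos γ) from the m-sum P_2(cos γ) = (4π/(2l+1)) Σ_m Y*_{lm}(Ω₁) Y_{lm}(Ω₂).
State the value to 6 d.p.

0.682948

Term-by-term m-sum for l=2 (normalisation 4π/5 = 2.513274):
  [-2]  conj(Y_{2,-2})(Ω₁) = -0.158422+0.351894i ; Y_{2,-2}(Ω₂) = +0.116864-0.326438i ; Δ = +0.096358+0.092839i
  [-1]  conj(Y_{2,-1})(Ω₁) = +0.012870+0.019908i ; Y_{2,-1}(Ω₂) = +0.191490-0.134838i ; Δ = +0.005149+0.002077i
  [+0]  conj(Y_{2,0})(Ω₁) = -0.314500-0.000000i ; Y_{2,0}(Ω₂) = -0.218518+0.000000i ; Δ = +0.068724+0.000000i
  [+1]  conj(Y_{2,1})(Ω₁) = -0.012870+0.019908i ; Y_{2,1}(Ω₂) = -0.191490-0.134838i ; Δ = +0.005149-0.002077i
  [+2]  conj(Y_{2,2})(Ω₁) = -0.158422-0.351894i ; Y_{2,2}(Ω₂) = +0.116864+0.326438i ; Δ = +0.096358-0.092839i
Σ over m = +0.271737+0.000000i; ×(4π/5) → +0.682948+0.000000i. Real part: 0.682948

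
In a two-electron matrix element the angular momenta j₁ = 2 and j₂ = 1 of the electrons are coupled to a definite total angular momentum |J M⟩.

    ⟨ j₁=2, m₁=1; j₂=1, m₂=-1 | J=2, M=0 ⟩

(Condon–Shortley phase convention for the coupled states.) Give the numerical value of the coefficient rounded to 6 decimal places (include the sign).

+0.707107  (= +√(1/2))

√[5·1!3!1!/6! · 3!1!0!2!2!2!] = √(2)
  +(−1)^0/∏(0,1,1,0,2,1)! = 1/2  (running 1/2)
⟨..|..⟩ = √(2)·(1/2) = +0.707107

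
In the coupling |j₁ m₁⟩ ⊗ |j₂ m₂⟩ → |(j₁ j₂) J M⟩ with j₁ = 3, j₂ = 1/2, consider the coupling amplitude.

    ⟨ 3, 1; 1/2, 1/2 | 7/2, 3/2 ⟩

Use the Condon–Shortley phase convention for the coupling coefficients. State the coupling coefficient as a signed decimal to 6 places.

j₁+j₂−J=0  J+j₁−j₂=6  J−j₁+j₂=1  j₁+j₂+J+1=8
(j₁±m₁, j₂±m₂, J±M) = (4,2,1,0,5,2)
P² = 11520/7
sum k=0..0:
  [0] +1/48 = 1/48
S = 1/48
C² = P²·S² = 5/7 ; C = +0.845154

+√(5/7) = +0.845154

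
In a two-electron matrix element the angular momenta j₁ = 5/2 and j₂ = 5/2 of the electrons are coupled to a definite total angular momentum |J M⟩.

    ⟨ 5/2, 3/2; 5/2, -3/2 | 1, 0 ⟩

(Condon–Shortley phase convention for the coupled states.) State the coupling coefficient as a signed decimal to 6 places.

j₁+j₂−J=4  J+j₁−j₂=1  J−j₁+j₂=1  j₁+j₂+J+1=7
(j₁±m₁, j₂±m₂, J±M) = (4,1,1,4,1,1)
P² = 288/35
sum k=0..1:
  [0] +1/24 = 1/24
  [1] −1/6 = -1/6
S = -1/8
C² = P²·S² = 9/70 ; C = -0.358569

−√(9/70) ≈ -0.358569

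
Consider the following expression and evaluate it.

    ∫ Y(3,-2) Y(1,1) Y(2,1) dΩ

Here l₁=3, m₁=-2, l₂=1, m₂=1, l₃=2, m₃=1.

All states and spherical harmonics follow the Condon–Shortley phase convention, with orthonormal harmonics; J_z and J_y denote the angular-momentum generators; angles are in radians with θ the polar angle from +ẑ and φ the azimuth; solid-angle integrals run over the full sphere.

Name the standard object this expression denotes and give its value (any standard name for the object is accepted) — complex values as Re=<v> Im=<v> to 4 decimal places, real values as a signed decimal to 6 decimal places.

This is a Gaunt coefficient — the integral of a triple product of spherical harmonics over the sphere.
Checks pass: Σm=0; 6 even; l₃=2∈[2,4].
(2·3+1)(2·1+1)(2·2+1) = 105
Δ: 2! 4! 0! / 7! → 1/105
sum: t=1:−1/4 = -1/4
3j²(3 1 2; 0 0 0) = Δ·Π!·Σ² = 3/35  (sign -1)
sum: t=2:+1/12 = 1/12
3j²(3 1 2; -2 1 1) = Δ·Π!·Σ² = 2/21  (sign -1)
combine: 4πI² = 105·3/35·2/21 = 6/7
take √, sign +1: I = 0.26116903

Gaunt coefficient, +0.261169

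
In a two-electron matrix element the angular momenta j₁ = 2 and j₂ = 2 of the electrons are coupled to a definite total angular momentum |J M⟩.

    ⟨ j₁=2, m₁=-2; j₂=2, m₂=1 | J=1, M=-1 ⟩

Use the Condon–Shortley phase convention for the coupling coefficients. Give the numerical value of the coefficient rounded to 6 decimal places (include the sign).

−√(1/5) ≈ -0.447214

√[3·3!1!1!/6! · 0!4!3!1!0!2!] = √(36/5)
  +(−1)^3/∏(3,0,1,0,0,1)! = -1/6  (running -1/6)
⟨..|..⟩ = √(36/5)·(-1/6) = -0.447214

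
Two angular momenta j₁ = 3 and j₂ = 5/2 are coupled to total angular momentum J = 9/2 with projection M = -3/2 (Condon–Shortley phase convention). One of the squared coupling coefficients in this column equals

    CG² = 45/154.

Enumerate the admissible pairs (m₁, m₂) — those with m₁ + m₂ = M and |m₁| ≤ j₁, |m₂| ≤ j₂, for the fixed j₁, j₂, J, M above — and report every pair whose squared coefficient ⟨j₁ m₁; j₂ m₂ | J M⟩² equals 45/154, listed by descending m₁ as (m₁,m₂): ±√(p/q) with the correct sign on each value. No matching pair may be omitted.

Admissible pairs with m₁+m₂ = M = -3/2: (-3,3/2), (-2,1/2), (-1,-1/2), (0,-3/2), (1,-5/2)
  (m₁,m₂)=(1,-5/2): CG² = 50/231, CG = +√(50/231)
  (m₁,m₂)=(0,-3/2): CG² = 45/154, CG = +√(45/154)   ← matches the target
  (m₁,m₂)=(-1,-1/2): CG² = 5/231, CG = −√(5/231)
  (m₁,m₂)=(-2,1/2): CG² = 169/462, CG = −√(169/462)
  (m₁,m₂)=(-3,3/2): CG² = 8/77, CG = −√(8/77)
Pairs with CG² = 45/154: (0,-3/2): +√(45/154)

(0,-3/2): +√(45/154)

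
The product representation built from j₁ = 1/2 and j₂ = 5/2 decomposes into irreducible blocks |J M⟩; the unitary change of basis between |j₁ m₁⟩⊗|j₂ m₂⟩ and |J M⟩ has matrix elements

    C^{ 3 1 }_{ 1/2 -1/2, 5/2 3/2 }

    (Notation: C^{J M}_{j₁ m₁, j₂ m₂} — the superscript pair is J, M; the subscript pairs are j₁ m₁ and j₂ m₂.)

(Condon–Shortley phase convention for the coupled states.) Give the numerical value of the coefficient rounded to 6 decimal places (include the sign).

j₁+j₂−J=0  J+j₁−j₂=1  J−j₁+j₂=5  j₁+j₂+J+1=7
(j₁±m₁, j₂±m₂, J±M) = (0,1,4,1,4,2)
P² = 192
sum k=0..0:
  [0] +1/24 = 1/24
S = 1/24
C² = P²·S² = 1/3 ; C = +0.577350

+√(1/3) ≈ +0.577350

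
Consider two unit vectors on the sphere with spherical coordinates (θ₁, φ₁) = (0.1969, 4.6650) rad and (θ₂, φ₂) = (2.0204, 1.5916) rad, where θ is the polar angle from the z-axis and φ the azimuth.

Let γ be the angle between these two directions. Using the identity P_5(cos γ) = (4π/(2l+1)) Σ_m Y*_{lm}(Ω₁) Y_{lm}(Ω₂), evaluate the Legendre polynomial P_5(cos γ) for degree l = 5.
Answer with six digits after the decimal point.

0.157554

Term-by-term m-sum for l=5 (normalisation 4π/11 = 1.142397):
  m=-5: Y*=(-0.000031, -0.000129)  Y=(-0.028555, -0.273523)  product (-0.000034, 0.000012)
  m=-4: Y*=(0.002070, -0.000397)  Y=(-0.418215, 0.034882)  product (-0.000852, 0.000238)
  m=-3: Y*=(0.002809, 0.019628)  Y=(0.011033, 0.176546)  product (-0.003434, 0.000713)
  m=-2: Y*=(-0.119374, 0.011348)  Y=(-0.258673, 0.010769)  product (0.030757, -0.004221)
  m=-1: Y*=(-0.020656, -0.435549)  Y=(0.005371, 0.258155)  product (0.112328, -0.007672)
  m=+0: Y*=(0.682305, -0.000000)  Y=(-0.204619, 0.000000)  product (-0.139613, 0.000000)
  m=+1: Y*=(0.020656, -0.435549)  Y=(-0.005371, 0.258155)  product (0.112328, 0.007672)
  m=+2: Y*=(-0.119374, -0.011348)  Y=(-0.258673, -0.010769)  product (0.030757, 0.004221)
  m=+3: Y*=(-0.002809, 0.019628)  Y=(-0.011033, 0.176546)  product (-0.003434, -0.000713)
  m=+4: Y*=(0.002070, 0.000397)  Y=(-0.418215, -0.034882)  product (-0.000852, -0.000238)
  m=+5: Y*=(0.000031, -0.000129)  Y=(0.028555, -0.273523)  product (-0.000034, -0.000012)
Total Σ_m = (0.137915, -0.000000). Multiply by 1.142397: (0.157554, -0.000000). P_5(cos γ) = 0.157554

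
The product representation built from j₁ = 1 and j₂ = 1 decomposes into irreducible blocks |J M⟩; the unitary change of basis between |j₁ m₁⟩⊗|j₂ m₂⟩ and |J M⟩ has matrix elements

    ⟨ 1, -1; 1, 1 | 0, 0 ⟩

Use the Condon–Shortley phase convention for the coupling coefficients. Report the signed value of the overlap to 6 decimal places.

+0.577350

j₁+j₂−J=2  J+j₁−j₂=0  J−j₁+j₂=0  j₁+j₂+J+1=3
(j₁±m₁, j₂±m₂, J±M) = (0,2,2,0,0,0)
P² = 4/3
sum k=2..2:
  [2] +1/2 = 1/2
S = 1/2
C² = P²·S² = 1/3 ; C = +0.577350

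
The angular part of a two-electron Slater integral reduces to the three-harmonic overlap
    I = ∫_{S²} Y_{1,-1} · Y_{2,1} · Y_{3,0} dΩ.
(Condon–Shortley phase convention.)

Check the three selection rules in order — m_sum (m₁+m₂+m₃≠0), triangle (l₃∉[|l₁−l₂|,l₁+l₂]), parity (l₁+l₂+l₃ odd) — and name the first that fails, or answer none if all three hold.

none

m₁+m₂+m₃ = -1 + 1 + 0 = 0  ✓
triangle: |1−2|=1 ≤ l₃=3 ≤ 1+2=3  ✓
parity: l₁+l₂+l₃ = 6 is even  ✓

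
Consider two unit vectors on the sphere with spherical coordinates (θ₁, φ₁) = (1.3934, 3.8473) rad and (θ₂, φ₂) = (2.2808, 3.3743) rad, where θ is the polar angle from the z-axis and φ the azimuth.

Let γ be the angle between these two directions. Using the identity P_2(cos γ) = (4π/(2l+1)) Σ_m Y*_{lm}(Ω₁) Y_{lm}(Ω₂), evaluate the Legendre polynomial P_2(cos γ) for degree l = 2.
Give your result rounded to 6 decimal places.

-0.047119

Addition theorem: P_2(cos γ) = (4π/5) Σ_m Y*_{lm}(Ω₁) Y_{lm}(Ω₂), m = −2…2:
  m=-2: Y*=(0.059396, 0.369502)  Y=(0.198521, -0.099699)  product (0.048630, 0.067432)
  m=-1: Y*=(-0.102139, -0.087032)  Y=(0.371597, -0.088069)  product (-0.045619, -0.023346)
  m=+0: Y*=(-0.285927, -0.000000)  Y=(0.086629, 0.000000)  product (-0.024770, -0.000000)
  m=+1: Y*=(0.102139, -0.087032)  Y=(-0.371597, -0.088069)  product (-0.045619, 0.023346)
  m=+2: Y*=(0.059396, -0.369502)  Y=(0.198521, 0.099699)  product (0.048630, -0.067432)
Σ over m = (-0.018748, 0.000000); ×(4π/5) → (-0.047119, 0.000000). Real part: -0.047119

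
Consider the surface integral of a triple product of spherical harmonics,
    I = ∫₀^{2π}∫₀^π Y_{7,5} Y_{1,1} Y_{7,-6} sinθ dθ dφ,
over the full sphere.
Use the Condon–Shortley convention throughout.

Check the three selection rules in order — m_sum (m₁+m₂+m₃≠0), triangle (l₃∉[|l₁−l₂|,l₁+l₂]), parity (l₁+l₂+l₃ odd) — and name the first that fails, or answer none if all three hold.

parity

m₁+m₂+m₃ = 5 + 1 − 6 = 0  ✓
triangle: |7−1|=6 ≤ l₃=7 ≤ 7+1=8  ✓
parity: l₁+l₂+l₃ = 15 is odd  ✗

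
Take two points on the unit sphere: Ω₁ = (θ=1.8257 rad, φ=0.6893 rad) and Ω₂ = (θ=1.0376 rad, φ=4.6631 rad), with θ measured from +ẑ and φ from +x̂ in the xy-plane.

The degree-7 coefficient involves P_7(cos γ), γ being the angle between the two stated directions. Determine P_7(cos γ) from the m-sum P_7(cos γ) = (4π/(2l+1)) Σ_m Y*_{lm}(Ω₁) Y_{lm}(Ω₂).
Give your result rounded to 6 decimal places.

Term-by-term m-sum for l=7 (normalisation 4π/15 = 0.837758):
  m=-7: Y*=+0.044689-0.394808i  Y=+0.059413-0.165313i  product -0.062612-0.030844i
  m=-6: Y*=+0.211189+0.324755i  Y=-0.371098-0.113062i  product -0.041655-0.144393i
  m=-5: Y*=+0.051514+0.016213i  Y=-0.100011+0.397564i  product -0.011597+0.018859i
  m=-4: Y*=-0.326932+0.132249i  Y=+0.072157+0.014413i  product -0.025497+0.004830i
  m=-3: Y*=+0.029557-0.054479i  Y=-0.046915+0.314961i  product +0.015772+0.011865i
  m=-2: Y*=-0.060576-0.311288i  Y=+0.227395+0.022489i  product -0.006774-0.072148i
  m=-1: Y*=+0.080735+0.066539i  Y=-0.011480+0.232719i  product -0.016412+0.018025i
  m=+0: Y*=+0.304127-0.000000i  Y=+0.261141+0.000000i  product +0.079420+0.000000i
  m=+1: Y*=-0.080735+0.066539i  Y=+0.011480+0.232719i  product -0.016412-0.018025i
  m=+2: Y*=-0.060576+0.311288i  Y=+0.227395-0.022489i  product -0.006774+0.072148i
  m=+3: Y*=-0.029557-0.054479i  Y=+0.046915+0.314961i  product +0.015772-0.011865i
  m=+4: Y*=-0.326932-0.132249i  Y=+0.072157-0.014413i  product -0.025497-0.004830i
  m=+5: Y*=-0.051514+0.016213i  Y=+0.100011+0.397564i  product -0.011597-0.018859i
  m=+6: Y*=+0.211189-0.324755i  Y=-0.371098+0.113062i  product -0.041655+0.144393i
  m=+7: Y*=-0.044689-0.394808i  Y=-0.059413-0.165313i  product -0.062612+0.030844i
Accumulated sum -0.218129+0.000000i; after 4π/(2l+1) scaling, -0.182739+0.000000i ⇒ P_7 = -0.182739

-0.182739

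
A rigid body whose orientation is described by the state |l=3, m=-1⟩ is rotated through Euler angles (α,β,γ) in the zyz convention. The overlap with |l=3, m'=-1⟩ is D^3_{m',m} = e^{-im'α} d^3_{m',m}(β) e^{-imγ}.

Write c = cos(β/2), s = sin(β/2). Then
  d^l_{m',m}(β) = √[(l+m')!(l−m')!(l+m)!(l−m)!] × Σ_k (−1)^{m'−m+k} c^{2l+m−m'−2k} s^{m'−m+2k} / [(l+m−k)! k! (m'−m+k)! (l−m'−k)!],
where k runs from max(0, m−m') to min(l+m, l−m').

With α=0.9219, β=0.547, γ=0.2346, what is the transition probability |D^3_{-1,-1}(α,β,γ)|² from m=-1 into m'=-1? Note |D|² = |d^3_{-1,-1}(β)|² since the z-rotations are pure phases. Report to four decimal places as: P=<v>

P=0.1054

First d^3_{-1,-1}(β=0.5470), then the phase factors e^{-i(-1)α} and e^{-i(-1)γ}:
With c≡cos(β/2)=0.962831 and s≡sin(β/2)=0.270103, N=[2·24·2·24]^{1/2}=48.000000
Admissible k: 0..2 (factorial args all ≥0)
  k=0: (−1)^0·48.0000/(48)·0.9628^6·0.2701^0 = +0.796712
  k=1: (−1)^1·48.0000/(6)·0.9628^4·0.2701^2 = -0.501591
  k=2: (−1)^2·48.0000/(8)·0.9628^2·0.2701^4 = +0.029605
d^3_{-1,-1}(0.5470) = +0.796712 -0.501591 +0.029605 = +0.324727
|D^3_{-1,-1}|² = |d^3_{-1,-1}(β)|² = (+0.324727)² = 0.105447 (the z-rotation phases have unit modulus)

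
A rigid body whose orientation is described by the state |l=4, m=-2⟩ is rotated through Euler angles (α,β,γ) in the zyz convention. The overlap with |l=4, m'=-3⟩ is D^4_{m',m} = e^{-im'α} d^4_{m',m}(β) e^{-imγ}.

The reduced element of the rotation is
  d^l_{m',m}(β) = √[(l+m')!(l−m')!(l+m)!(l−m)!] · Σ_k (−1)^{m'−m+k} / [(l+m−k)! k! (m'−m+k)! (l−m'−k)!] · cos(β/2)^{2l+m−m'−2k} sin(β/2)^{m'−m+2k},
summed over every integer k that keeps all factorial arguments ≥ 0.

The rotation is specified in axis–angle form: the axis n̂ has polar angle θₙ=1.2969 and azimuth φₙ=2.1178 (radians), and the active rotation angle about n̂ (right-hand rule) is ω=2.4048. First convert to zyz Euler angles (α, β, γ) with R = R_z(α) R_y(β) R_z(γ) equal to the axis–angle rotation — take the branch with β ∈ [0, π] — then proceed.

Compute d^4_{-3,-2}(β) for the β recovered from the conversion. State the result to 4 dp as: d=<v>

d=-0.1230

Axis–angle → zyz. n̂ = (sinθₙcosφₙ, sinθₙsinφₙ, cosθₙ) = (-0.500742, +0.822250, +0.270485), ω = 2.4048.
R = I cosω + sinω [n̂]ₓ + (1−cosω) n̂n̂ᵀ gives
  R = [-0.304178, -0.898421, +0.316727; -0.534935, +0.436203, +0.723583; -0.788239, +0.050669, -0.613280]
β = atan2(√(R₁₃²+R₂₃²), R₃₃) = 2.231003; α = atan2(R₂₃, R₁₃) mod 2π = 1.158201; γ = atan2(R₃₂, −R₃₁) mod 2π = 0.064193
d^4_{-3,-2}(β=2.2310) via the finite sum:
With c≡cos(β/2)=0.439727 and s≡sin(β/2)=0.898131, N=[1·5040·2·720]^{1/2}=2693.993318
k∈{1,2} keeps every argument non-negative
  k=1: (−1)^0·2693.9933/(720)·0.4397^7·0.8981^1 = +0.010683
  k=2: (−1)^1·2693.9933/(240)·0.4397^5·0.8981^3 = -0.133697
d^4_{-3,-2}(2.2310) = +0.010683 -0.133697 = -0.123014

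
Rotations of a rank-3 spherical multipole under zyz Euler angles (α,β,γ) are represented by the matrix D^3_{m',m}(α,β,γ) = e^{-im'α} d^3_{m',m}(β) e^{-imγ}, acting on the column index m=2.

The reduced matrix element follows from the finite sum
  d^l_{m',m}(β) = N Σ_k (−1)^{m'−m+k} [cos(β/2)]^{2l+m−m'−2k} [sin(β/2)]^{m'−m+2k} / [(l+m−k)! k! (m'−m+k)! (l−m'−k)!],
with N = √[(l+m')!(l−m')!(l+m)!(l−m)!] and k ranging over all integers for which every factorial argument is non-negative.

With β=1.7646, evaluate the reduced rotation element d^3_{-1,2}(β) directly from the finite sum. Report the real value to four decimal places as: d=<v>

d^3_{-1,2}(β=1.7646) via the finite sum:
With c≡cos(β/2)=0.635377 and s≡sin(β/2)=0.772202, N=[2·24·120·1]^{1/2}=75.894664
k∈{3,4} keeps every argument non-negative
  k=3: (−1)^0·75.8947/(12)·0.6354^3·0.7722^3 = +0.746994
  k=4: (−1)^1·75.8947/(24)·0.6354^1·0.7722^5 = -0.551679
d^3_{-1,2}(1.7646) = +0.746994 -0.551679 = +0.195315

d=0.1953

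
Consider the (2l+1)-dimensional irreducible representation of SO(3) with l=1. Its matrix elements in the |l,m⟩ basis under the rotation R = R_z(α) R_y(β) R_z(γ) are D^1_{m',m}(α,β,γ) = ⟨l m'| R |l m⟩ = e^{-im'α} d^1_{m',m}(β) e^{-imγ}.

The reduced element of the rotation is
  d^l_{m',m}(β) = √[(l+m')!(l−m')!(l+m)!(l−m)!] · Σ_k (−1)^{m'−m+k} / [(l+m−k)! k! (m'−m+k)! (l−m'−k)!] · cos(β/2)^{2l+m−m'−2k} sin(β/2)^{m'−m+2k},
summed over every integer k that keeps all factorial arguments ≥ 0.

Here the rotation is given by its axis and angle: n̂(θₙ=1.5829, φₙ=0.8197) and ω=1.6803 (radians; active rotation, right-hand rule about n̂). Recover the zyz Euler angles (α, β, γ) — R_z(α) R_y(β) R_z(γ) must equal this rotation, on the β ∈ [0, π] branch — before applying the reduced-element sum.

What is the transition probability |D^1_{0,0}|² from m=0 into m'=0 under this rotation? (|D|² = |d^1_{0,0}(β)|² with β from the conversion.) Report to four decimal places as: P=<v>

Axis–angle → zyz. n̂ = (sinθₙcosφₙ, sinθₙsinφₙ, cosθₙ) = (+0.682391, +0.730888, -0.012103), ω = 1.6803.
R = I cosω + sinω [n̂]ₓ + (1−cosω) n̂n̂ᵀ gives
  R = [+0.407261, +0.565288, +0.717348; +0.541226, +0.483291, -0.688116; -0.735672, +0.668490, -0.109122]
β = atan2(√(R₁₃²+R₂₃²), R₃₃) = 1.680137; α = atan2(R₂₃, R₁₃) mod 2π = 5.518583; γ = atan2(R₃₂, −R₃₁) mod 2π = 0.737590
D^1_{0,0}(5.5186,1.6801,0.7376) = e^{-i·0·5.5186}·d^1_{0,0}(1.6801)·e^{-i·0·0.7376}. Compute d first:
Half-angle: c=0.667412, s=0.744689. N=√(1·1·1·1)=1.000000
Admissible k: 0..1 (factorial args all ≥0)
  k=0: (−1)^0·1.0000/(1)·0.6674^2·0.7447^0 = +0.445439
  k=1: (−1)^1·1.0000/(1)·0.6674^0·0.7447^2 = -0.554561
d^1_{0,0}(1.6801) = +0.445439 -0.554561 = -0.109122
|D^1_{0,0}|² = |d^1_{0,0}(β)|² = (-0.109122)² = 0.011908 (the z-rotation phases have unit modulus)

P=0.0119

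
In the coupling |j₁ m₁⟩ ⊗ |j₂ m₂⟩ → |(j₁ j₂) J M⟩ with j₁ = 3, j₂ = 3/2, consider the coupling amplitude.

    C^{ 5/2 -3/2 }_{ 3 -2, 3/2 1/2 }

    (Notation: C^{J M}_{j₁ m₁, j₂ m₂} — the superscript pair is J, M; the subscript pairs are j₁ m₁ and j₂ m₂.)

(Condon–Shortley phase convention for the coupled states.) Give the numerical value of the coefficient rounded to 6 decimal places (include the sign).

+0.267261

triangle: 2!·4!·1!/8! = 48/40320
(j±m)!: 1!·5!·2!·1!·1!·4! = 5760
prefactor² = (2J+1)·Δ·N² = 288/7
  k=1: −1/(1!·1!·4!·1!·0!·0!) = -1/24
  k=2: +1/(2!·0!·3!·0!·1!·1!) = 1/12
Σ = 1/24  ⇒  CG² = 288/7·(1/24)² = 1/14
CG = +√(1/14) = +0.267261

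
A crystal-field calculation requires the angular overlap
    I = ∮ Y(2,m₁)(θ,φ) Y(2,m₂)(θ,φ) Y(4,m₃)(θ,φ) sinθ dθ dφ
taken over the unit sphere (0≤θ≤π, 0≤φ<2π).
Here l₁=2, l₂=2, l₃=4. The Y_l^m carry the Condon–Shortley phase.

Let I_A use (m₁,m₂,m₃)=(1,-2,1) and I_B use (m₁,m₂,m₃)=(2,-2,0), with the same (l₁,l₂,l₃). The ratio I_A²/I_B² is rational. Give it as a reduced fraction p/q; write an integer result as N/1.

5/1

l's match ⇒ only the (l;m) 3-j factors differ between A and B.
A: triangle coeff Δ(2,2,4) = 1/630; Σ_t [0,0]: t=0:+1/144 = 1/144; (3j)²=1/126 [(2 2 4; 1 -2 1)], sign=-1
B: triangle coeff Δ(2,2,4) = 1/630; Σ_t [0,0]: t=0:+1/576 = 1/576; (3j)²=1/630 [(2 2 4; 2 -2 0)], sign=+1
I_A²/I_B² = (1/126)/(1/630) = 5/1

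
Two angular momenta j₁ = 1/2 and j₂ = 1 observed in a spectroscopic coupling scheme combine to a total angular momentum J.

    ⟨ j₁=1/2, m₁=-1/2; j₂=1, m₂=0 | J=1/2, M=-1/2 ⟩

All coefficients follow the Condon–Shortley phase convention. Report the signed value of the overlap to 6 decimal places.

√[2·1!0!1!/3! · 0!1!1!1!0!1!] = √(1/3)
  +(−1)^1/∏(1,0,0,0,0,1)! = -1  (running -1)
⟨..|..⟩ = √(1/3)·(-1) = -0.577350

-0.577350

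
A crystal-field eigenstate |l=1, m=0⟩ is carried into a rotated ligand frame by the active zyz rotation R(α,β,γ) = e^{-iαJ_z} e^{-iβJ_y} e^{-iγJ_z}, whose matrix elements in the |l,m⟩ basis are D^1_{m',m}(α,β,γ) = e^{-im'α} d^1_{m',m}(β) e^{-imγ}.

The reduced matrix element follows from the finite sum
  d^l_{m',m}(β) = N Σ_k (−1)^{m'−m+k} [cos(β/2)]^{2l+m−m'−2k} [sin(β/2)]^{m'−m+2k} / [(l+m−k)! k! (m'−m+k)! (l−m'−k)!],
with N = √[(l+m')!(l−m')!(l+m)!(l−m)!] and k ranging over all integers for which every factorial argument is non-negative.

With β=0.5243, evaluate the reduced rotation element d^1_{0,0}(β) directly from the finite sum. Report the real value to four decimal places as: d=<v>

d^1_{0,0}(β=0.5243) via the finite sum:
c=cos(0.524300/2)=0.965835, s=sin(0.524300/2)=0.259158; N=√[1·1·1·1]=1.000000
k: max(0,(0)−(0))=0 … min(1+(0),1−(0))=1
  k=0: (−1)^0·1.0000/(1)·0.9658^2·0.2592^0 = +0.932837
  k=1: (−1)^1·1.0000/(1)·0.9658^0·0.2592^2 = -0.067163
d^1_{0,0}(0.5243) = +0.932837 -0.067163 = +0.865675

d=0.8657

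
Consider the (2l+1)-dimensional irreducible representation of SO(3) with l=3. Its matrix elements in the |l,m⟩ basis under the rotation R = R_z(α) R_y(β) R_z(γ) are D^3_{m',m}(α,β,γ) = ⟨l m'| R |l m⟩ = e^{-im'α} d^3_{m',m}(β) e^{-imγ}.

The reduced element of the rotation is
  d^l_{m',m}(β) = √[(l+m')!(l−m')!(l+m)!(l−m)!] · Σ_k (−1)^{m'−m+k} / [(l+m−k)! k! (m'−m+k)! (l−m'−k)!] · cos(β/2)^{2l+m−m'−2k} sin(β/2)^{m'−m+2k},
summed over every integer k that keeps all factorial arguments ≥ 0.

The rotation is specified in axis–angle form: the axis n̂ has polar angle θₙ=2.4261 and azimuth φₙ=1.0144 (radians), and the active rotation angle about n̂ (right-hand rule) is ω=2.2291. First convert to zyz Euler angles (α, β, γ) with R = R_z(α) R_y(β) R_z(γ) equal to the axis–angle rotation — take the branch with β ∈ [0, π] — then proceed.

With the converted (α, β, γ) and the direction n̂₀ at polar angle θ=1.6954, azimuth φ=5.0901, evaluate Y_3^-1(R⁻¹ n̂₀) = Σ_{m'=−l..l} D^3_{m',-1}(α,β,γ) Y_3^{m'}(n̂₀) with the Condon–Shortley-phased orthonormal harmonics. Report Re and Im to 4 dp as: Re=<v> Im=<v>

Axis–angle → zyz. n̂ = (sinθₙcosφₙ, sinθₙsinφₙ, cosθₙ) = (+0.346447, +0.557042, -0.754770), ω = 2.2291.
R = I cosω + sinω [n̂]ₓ + (1−cosω) n̂n̂ᵀ gives
  R = [-0.418321, +0.908097, +0.019178; -0.285997, -0.111648, -0.951704; -0.862098, -0.403603, +0.306417]
β = atan2(√(R₁₃²+R₂₃²), R₃₃) = 1.259369; α = atan2(R₂₃, R₁₃) mod 2π = 4.732537; γ = atan2(R₃₂, −R₃₁) mod 2π = 5.845330
Need the full column D^3_{m',-1} for m'=−3..3 at α=4.7325, β=1.2594, γ=5.8453.
cos(β/2)=0.808213, sin(β/2)=0.588890
d^3_{-3,-1}: single k=2 term ⇒ +0.573083;  D = +0.211190+0.532751i
d^3_{-2,-1}: k∈[1..2] ⇒ +0.642191 -0.681884 = -0.039693;  D = +0.036597-0.015368i
d^3_{-1,-1}: k∈[0..2] ⇒ +0.278712 -1.183756 +0.471346 = -0.433698;  D = +0.175936+0.396409i
d^3_{0,-1}: k∈[0..2] ⇒ -0.703485 +1.120449 -0.198284 = +0.218681;  D = +0.198051-0.092720i
d^3_{1,-1}: k∈[0..2] ⇒ +0.887817 -0.628461 +0.041707 = +0.301062;  D = +0.133117+0.270034i
d^3_{2,-1}: k∈[0..1] ⇒ -0.681884 +0.181007 = -0.500876;  D = +0.444701-0.230473i
d^3_{3,-1}: single k=0 term ⇒ +0.304252;  D = -0.145412-0.267254i
Y_3^{m'}(θ=1.6954,φ=5.0901) and Σ D·Y over m':
  (+0.2112+0.5328i)·(-0.3692-0.1727i)  (+0.0366-0.0154i)·(+0.0910-0.0857i)  (+0.1759+0.3964i)·(-0.1091-0.2751i)  (+0.1981-0.0927i)·(+0.1356+0.0000i)  (+0.1331+0.2700i)·(+0.1091-0.2751i)  (+0.4447-0.2305i)·(+0.0910+0.0857i)  (-0.1454-0.2673i)·(+0.3692-0.1727i)
Y_3^-1(R⁻¹ n̂) = +0.181952-0.405463i

Re=0.1820 Im=-0.4055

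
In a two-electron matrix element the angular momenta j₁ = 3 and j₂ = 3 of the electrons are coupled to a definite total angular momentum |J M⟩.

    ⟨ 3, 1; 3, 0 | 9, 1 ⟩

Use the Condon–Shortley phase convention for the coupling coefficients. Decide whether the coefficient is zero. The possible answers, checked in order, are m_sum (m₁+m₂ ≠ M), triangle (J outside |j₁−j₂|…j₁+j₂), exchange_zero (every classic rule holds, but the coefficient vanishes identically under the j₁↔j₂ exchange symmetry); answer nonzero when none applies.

triangle

m-sum: m₁+m₂ = 1+0 = 1, M = 1  ✓
triangle: need |j₁−j₂| ≤ J ≤ j₁+j₂, i.e. J ∈ [0, 6]; J = 9 is outside ✗ ⇒ coefficient is 0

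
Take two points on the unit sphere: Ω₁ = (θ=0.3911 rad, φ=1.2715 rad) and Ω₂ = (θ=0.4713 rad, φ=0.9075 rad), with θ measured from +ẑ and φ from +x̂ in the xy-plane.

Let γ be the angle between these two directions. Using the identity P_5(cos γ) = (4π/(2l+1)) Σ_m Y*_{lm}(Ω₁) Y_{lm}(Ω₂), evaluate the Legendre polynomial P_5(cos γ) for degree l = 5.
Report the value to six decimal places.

Expand P_5 via completeness: Σ_{m} conj(Y_{5,m}) at Ω₁ times Y_{5,m} at Ω₂ —
  term(m=-5) = (-0.000008, 0.000032)   from Y*(Ω₁)=(0.003726, 0.000277), Y(Ω₂)=(-0.001558, 0.008820)
  term(m=-4) = (0.000182, 0.001582)   from Y*(Ω₁)=(0.010458, -0.026677), Y(Ω₂)=(-0.049080, 0.026078)
  term(m=-3) = (0.011756, 0.022648)   from Y*(Ω₁)=(-0.100291, -0.079932), Y(Ω₂)=(-0.181754, -0.080969)
  term(m=-2) = (0.114328, 0.101903)   from Y*(Ω₁)=(-0.294191, 0.200660), Y(Ω₂)=(-0.103983, -0.417307)
  term(m=-1) = (0.226464, 0.086277)   from Y*(Ω₁)=(0.157480, 0.510361), Y(Ω₂)=(0.279373, -0.357528)
  term(m=+0) = (-0.011652, 0.000000)   from Y*(Ω₁)=(0.128943, -0.000000), Y(Ω₂)=(-0.090367, 0.000000)
  term(m=+1) = (0.226464, -0.086277)   from Y*(Ω₁)=(-0.157480, 0.510361), Y(Ω₂)=(-0.279373, -0.357528)
  term(m=+2) = (0.114328, -0.101903)   from Y*(Ω₁)=(-0.294191, -0.200660), Y(Ω₂)=(-0.103983, 0.417307)
  term(m=+3) = (0.011756, -0.022648)   from Y*(Ω₁)=(0.100291, -0.079932), Y(Ω₂)=(0.181754, -0.080969)
  term(m=+4) = (0.000182, -0.001582)   from Y*(Ω₁)=(0.010458, 0.026677), Y(Ω₂)=(-0.049080, -0.026078)
  term(m=+5) = (-0.000008, -0.000032)   from Y*(Ω₁)=(-0.003726, 0.000277), Y(Ω₂)=(0.001558, 0.008820)
Accumulated sum (0.693792, -0.000000); after 4π/(2l+1) scaling, (0.792586, -0.000000) ⇒ P_5 = 0.792586

0.792586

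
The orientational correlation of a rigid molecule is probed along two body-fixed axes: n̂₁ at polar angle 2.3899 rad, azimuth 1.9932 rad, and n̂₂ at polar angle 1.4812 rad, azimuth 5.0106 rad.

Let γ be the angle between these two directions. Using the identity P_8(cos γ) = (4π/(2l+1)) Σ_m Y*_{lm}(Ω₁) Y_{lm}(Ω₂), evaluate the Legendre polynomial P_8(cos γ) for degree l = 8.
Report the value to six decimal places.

Summing Y*_{l m}(θ₁,φ₁)·Y_{l m}(θ₂,φ₂) over m ∈ [−8, 8]; prefactor 4π/(2·8+1) = 0.739198:
  m=-8: Y*=-0.02369 - 0.00574j  Y=-0.36319 - 0.34237j  product 0.00664 + 0.01019j
  m=-7: Y*=-0.01916 - 0.10252j  Y=-0.15594 + 0.08860j  product 0.01207 + 0.01429j
  m=-6: Y*=0.21960 - 0.15256j  Y=-0.07008 - 0.31564j  product -0.06354 - 0.05862j
  m=-5: Y*=0.37841 + 0.22746j  Y=-0.20472 - 0.01636j  product -0.07375 - 0.05275j
  m=-4: Y*=-0.04916 + 0.41177j  Y=0.09779 - 0.24629j  product 0.09661 + 0.05237j
  m=-3: Y*=-0.04500 + 0.01410j  Y=-0.16830 - 0.13503j  product 0.00948 + 0.00370j
  m=-2: Y*=0.23776 + 0.26783j  Y=0.19719 - 0.13387j  product 0.08274 + 0.02098j
  m=-1: Y*=-0.09386 + 0.20884j  Y=-0.06457 - 0.21006j  product 0.04993 + 0.00623j
  m=+0: Y*=0.29539 + 0.00000j  Y=0.23035 + 0.00000j  product 0.06804 + 0.00000j
  m=+1: Y*=0.09386 + 0.20884j  Y=0.06457 - 0.21006j  product 0.04993 - 0.00623j
  m=+2: Y*=0.23776 - 0.26783j  Y=0.19719 + 0.13387j  product 0.08274 - 0.02098j
  m=+3: Y*=0.04500 + 0.01410j  Y=0.16830 - 0.13503j  product 0.00948 - 0.00370j
  m=+4: Y*=-0.04916 - 0.41177j  Y=0.09779 + 0.24629j  product 0.09661 - 0.05237j
  m=+5: Y*=-0.37841 + 0.22746j  Y=0.20472 - 0.01636j  product -0.07375 + 0.05275j
  m=+6: Y*=0.21960 + 0.15256j  Y=-0.07008 + 0.31564j  product -0.06354 + 0.05862j
  m=+7: Y*=0.01916 - 0.10252j  Y=0.15594 + 0.08860j  product 0.01207 - 0.01429j
  m=+8: Y*=-0.02369 + 0.00574j  Y=-0.36319 + 0.34237j  product 0.00664 - 0.01019j
Σ over m = 0.30839 + 0.00000j; ×(4π/17) → 0.22796 + 0.00000j. Real part: 0.227963

0.227963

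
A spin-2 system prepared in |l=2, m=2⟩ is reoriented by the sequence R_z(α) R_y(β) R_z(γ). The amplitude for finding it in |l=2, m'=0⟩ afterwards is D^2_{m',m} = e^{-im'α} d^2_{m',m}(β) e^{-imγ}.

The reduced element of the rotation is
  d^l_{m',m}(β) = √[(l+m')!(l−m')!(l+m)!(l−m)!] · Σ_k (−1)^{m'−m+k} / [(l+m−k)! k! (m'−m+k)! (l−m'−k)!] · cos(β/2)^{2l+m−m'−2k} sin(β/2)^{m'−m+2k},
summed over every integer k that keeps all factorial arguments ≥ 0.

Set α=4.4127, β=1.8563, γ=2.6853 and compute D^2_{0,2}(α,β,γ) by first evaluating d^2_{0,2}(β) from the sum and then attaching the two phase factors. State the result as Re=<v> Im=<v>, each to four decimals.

Re=0.3449 Im=0.4460

D^2_{0,2}(4.4127,1.8563,2.6853) = e^{-i·0·4.4127}·d^2_{0,2}(1.8563)·e^{-i·2·2.6853}. Compute d first:
With c≡cos(β/2)=0.599316 and s≡sin(β/2)=0.800513, N=[2·2·24·1]^{1/2}=9.797959
k∈{2} keeps every argument non-negative
  k=2: (−1)^0·9.7980/(4)·0.5993^2·0.8005^2 = +0.563798
d^2_{0,2}(1.8563) = +0.563798
Phases: e^{-i·(0)·4.4127}=+1.000000+0.000000i, e^{-i·(2)·2.6853}=+0.611703+0.791088i ⇒ D=+0.344877+0.446014i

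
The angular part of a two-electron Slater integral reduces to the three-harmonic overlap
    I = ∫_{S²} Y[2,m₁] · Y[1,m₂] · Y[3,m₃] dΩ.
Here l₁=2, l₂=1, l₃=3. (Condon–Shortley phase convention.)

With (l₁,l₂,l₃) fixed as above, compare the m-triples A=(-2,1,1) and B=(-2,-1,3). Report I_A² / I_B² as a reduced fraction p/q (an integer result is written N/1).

1/15

Same 2,1,3: normalisation and zero-m 3j drop out of the ratio.
A: Δ: 0! 4! 2! / 7! → 1/105; sum: t=0:+1/48 = 1/48; 3j²(2 1 3; -2 1 1) = Δ·Π!·Σ² = 1/105  (sign +1)
B: Δ: 0! 4! 2! / 7! → 1/105; sum: t=0:+1/48 = 1/48; 3j²(2 1 3; -2 -1 3) = Δ·Π!·Σ² = 1/7  (sign +1)
I_A²/I_B² = (1/105)/(1/7) = 1/15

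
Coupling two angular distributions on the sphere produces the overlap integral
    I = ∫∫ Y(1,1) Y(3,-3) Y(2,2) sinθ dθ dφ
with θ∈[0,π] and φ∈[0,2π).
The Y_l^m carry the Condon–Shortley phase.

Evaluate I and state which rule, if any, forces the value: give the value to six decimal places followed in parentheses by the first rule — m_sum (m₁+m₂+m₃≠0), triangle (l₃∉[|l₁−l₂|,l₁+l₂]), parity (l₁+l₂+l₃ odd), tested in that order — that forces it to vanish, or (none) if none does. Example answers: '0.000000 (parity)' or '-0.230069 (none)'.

Checks pass: Σm=0; 6 even; l₃=2∈[2,4].
(2·1+1)(2·3+1)(2·2+1) = 105
Δ: 2! 0! 4! / 7! → 1/105
sum: t=1:−1/4 = -1/4
3j²(1 3 2; 0 0 0) = Δ·Π!·Σ² = 3/35  (sign -1)
sum: t=0:+1/48 = 1/48
3j²(1 3 2; 1 -3 2) = Δ·Π!·Σ² = 1/7  (sign +1)
combine: 4πI² = 105·3/35·1/7 = 9/7
take √, sign -1: I = -0.31986543
No selection rule forces the value: the integral is nonzero (none).

-0.319865 (none)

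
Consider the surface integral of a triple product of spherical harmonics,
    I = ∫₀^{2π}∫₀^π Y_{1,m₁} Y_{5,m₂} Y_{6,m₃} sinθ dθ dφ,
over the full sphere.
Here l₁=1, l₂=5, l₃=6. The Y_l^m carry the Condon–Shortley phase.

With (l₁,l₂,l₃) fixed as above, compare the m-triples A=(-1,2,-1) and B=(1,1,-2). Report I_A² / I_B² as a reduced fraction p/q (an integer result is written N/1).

Same 1,5,6: normalisation and zero-m 3j drop out of the ratio.
A: Δ: 0! 2! 10! / 13! → 1/858; sum: t=0:+1/60480 = 1/60480; 3j²(1 5 6; -1 2 -1) = Δ·Π!·Σ² = 5/429  (sign -1)
B: Δ: 0! 2! 10! / 13! → 1/858; sum: t=0:+1/34560 = 1/34560; 3j²(1 5 6; 1 1 -2) = Δ·Π!·Σ² = 14/429  (sign +1)
I_A²/I_B² = (5/429)/(14/429) = 5/14

5/14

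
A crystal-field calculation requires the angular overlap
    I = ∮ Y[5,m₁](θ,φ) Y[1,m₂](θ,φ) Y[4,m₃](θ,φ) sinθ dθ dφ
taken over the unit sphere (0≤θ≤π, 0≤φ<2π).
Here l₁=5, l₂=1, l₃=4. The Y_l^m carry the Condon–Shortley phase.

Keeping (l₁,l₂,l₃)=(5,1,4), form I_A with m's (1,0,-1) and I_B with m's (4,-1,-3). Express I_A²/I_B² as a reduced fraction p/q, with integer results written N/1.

l's match ⇒ only the (l;m) 3-j factors differ between A and B.
A: triangle coeff Δ(5,1,4) = 1/495; Σ_t [1,1]: t=1:−1/720 = -1/720; (3j)²=8/165 [(5 1 4; 1 0 -1)], sign=+1
B: triangle coeff Δ(5,1,4) = 1/495; Σ_t [0,0]: t=0:+1/10080 = 1/10080; (3j)²=4/55 [(5 1 4; 4 -1 -3)], sign=-1
I_A²/I_B² = (8/165)/(4/55) = 2/3

2/3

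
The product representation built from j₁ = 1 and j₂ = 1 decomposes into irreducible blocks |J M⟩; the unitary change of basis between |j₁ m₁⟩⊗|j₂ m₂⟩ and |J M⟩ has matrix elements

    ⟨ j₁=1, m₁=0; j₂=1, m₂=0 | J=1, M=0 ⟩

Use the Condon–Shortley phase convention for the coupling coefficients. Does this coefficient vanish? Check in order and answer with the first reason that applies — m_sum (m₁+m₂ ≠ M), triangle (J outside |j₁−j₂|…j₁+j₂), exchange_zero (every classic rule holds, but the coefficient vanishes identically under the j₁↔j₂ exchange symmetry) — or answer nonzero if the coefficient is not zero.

m-sum: m₁+m₂ = 0+0 = 0, M = 0  ✓
triangle: |j₁−j₂| = 0 ≤ J = 1 ≤ j₁+j₂ = 2  ✓
exchange: j₁=j₂ and m₁=m₂, and (−1)^(j₁+j₂−J) = (−1)^1 = −1 forces ⟨j₁m₁;j₂m₂|JM⟩ = −⟨j₂m₂;j₁m₁|JM⟩ = −⟨j₁m₁;j₂m₂|JM⟩ ⇒ the coefficient vanishes identically
Racah sum check: Σ_k collapses to 0 ⇒ CG = 0

exchange_zero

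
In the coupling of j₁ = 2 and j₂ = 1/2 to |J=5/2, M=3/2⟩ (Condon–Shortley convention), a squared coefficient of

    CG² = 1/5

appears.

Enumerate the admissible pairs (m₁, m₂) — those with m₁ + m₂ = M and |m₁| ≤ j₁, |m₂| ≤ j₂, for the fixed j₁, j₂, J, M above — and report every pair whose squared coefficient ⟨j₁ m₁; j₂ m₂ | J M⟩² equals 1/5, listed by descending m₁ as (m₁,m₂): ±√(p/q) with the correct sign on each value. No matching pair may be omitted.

(2,-1/2): +√(1/5)

Admissible pairs with m₁+m₂ = M = 3/2: (1,1/2), (2,-1/2)
  (m₁,m₂)=(2,-1/2): CG² = 1/5, CG = +√(1/5)   ← matches the target
  (m₁,m₂)=(1,1/2): CG² = 4/5, CG = +√(4/5)
Pairs with CG² = 1/5: (2,-1/2): +√(1/5)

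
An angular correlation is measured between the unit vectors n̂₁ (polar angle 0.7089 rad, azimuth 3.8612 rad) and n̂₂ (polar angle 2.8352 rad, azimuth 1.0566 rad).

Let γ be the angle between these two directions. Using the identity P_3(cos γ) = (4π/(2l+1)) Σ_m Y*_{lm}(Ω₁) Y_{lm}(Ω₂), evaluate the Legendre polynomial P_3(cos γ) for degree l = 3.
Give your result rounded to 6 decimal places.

-0.514399

Term-by-term m-sum for l=3 (normalisation 4π/7 = 1.795196):
  m=-3: Y*=+0.063853-0.095775i  Y=-0.011444+0.000323i  product -0.000700+0.001117i
  m=-2: Y*=+0.043135+0.325928i  Y=+0.045758+0.075922i  product -0.022771+0.018189i
  m=-1: Y*=-0.297625-0.260831i  Y=+0.169964-0.300885i  product -0.129066+0.045219i
  m=+0: Y*=-0.033709-0.000000i  Y=-0.549750+0.000000i  product +0.018532+0.000000i
  m=+1: Y*=+0.297625-0.260831i  Y=-0.169964-0.300885i  product -0.129066-0.045219i
  m=+2: Y*=+0.043135-0.325928i  Y=+0.045758-0.075922i  product -0.022771-0.018189i
  m=+3: Y*=-0.063853-0.095775i  Y=+0.011444+0.000323i  product -0.000700-0.001117i
Total Σ_m = -0.286542+0.000000i. Multiply by 1.795196: -0.514399+0.000000i. P_3(cos γ) = -0.514399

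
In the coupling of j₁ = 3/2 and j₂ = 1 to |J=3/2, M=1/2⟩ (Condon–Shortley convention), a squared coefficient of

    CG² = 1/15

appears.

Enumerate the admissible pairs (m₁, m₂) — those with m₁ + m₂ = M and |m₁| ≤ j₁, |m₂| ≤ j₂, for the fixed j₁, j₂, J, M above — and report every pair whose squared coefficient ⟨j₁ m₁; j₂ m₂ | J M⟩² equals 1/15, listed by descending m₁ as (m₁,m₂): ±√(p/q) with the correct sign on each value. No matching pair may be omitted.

Admissible pairs with m₁+m₂ = M = 1/2: (-1/2,1), (1/2,0), (3/2,-1)
  (m₁,m₂)=(3/2,-1): CG² = 2/5, CG = +√(2/5)
  (m₁,m₂)=(1/2,0): CG² = 1/15, CG = +√(1/15)   ← matches the target
  (m₁,m₂)=(-1/2,1): CG² = 8/15, CG = −√(8/15)
Pairs with CG² = 1/15: (1/2,0): +√(1/15)

(1/2,0): +√(1/15)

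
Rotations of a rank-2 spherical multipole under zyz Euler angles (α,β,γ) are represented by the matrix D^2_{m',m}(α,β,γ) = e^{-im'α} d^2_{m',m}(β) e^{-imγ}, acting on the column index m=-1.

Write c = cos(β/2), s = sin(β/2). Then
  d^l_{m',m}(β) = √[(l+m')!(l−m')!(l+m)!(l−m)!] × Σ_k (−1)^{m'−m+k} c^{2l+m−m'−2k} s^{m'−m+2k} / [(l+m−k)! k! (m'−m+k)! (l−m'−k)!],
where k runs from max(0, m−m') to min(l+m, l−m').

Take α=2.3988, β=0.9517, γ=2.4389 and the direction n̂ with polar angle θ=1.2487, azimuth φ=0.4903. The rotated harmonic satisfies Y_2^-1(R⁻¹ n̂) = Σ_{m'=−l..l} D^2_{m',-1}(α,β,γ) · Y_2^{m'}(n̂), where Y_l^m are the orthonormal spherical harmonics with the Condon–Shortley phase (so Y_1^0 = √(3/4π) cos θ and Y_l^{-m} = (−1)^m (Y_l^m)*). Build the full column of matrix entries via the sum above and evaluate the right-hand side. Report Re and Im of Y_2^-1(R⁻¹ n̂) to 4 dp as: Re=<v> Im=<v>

Re=0.0135 Im=0.0540

Need the full column D^2_{m',-1} for m'=−2..2 at α=2.3988, β=0.9517, γ=2.4389.
cos(β/2)=0.888904, sin(β/2)=0.458094
d^2_{-2,-1}: single k=1 term ⇒ +0.643500;  D = +0.372576+0.524671i
d^2_{-1,-1}: k∈[0..1] ⇒ +0.624337 -0.497439 = +0.126897;  D = +0.015860-0.125902i
d^2_{0,-1}: k∈[0..1] ⇒ -0.788124 +0.209312 = -0.578812;  D = +0.441694-0.374071i
d^2_{1,-1}: k∈[0..1] ⇒ +0.497439 -0.044037 = +0.453402;  D = +0.453038+0.018177i
d^2_{2,-1}: single k=0 term ⇒ -0.170903;  D = +0.121149+0.120543i
Y_2^{m'}(θ=1.2487,φ=0.4903) and Σ D·Y over m':
  (+0.3726+0.5247i)·(+0.1934-0.2888i)  (+0.0159-0.1259i)·(+0.2046-0.1092i)  (+0.4417-0.3741i)·(-0.2206+0.0000i)  (+0.4530+0.0182i)·(-0.2046-0.1092i)  (+0.1211+0.1205i)·(+0.1934+0.2888i)
Y_2^-1(R⁻¹ n̂) = +0.013537+0.054004i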